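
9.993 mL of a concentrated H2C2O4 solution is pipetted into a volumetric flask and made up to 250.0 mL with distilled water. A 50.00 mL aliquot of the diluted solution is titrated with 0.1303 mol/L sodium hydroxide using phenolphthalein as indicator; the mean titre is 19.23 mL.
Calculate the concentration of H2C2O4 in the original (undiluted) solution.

0.6269 mol/L

H2C2O4 + 2 NaOH → Na2C2O4 + 2 H2O
n(NaOH) = 0.01923 × 0.1303 = 2.506 × 10^-3 mol
From the 1:2 ratio, n(H2C2O4) in the aliquot = 1/2 × 2.506 × 10^-3 = 1.253 × 10^-3 mol
[H2C2O4]_dilute = 1.253 × 10^-3 / 0.05000 = 0.02506 mol/L
Dilution factor = 250.0 / 9.993 = 25.02
[H2C2O4]_stock = 0.02506 × 25.02 = 0.6269 mol/L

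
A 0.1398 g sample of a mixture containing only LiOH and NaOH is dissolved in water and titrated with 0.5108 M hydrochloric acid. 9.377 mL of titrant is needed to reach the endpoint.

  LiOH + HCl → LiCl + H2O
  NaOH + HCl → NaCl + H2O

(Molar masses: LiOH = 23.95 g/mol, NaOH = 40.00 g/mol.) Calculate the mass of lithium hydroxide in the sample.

0.07728 g

n(HCl) = 0.009377 × 0.5108 = 4.790 × 10^-3 mol
Let x = n(LiOH), y = n(NaOH).
Titrant: 1x + 1y = 4.790 × 10^-3;  mass: 23.95x + 40.00y = 0.1398
Solving, x = 3.227 × 10^-3 mol, y = 1.563 × 10^-3 mol
mass of LiOH = 3.227 × 10^-3 × 23.95 = 0.07728 g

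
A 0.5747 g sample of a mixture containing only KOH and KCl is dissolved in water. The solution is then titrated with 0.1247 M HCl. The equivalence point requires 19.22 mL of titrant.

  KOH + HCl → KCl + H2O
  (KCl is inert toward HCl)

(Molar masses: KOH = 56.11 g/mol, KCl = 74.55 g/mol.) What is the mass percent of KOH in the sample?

23.40 %

n(HCl) = 0.01922 × 0.1247 = 2.397 × 10^-3 mol
Let x = n(KOH), y = n(KCl).
Titrant: 1x = 2.397 × 10^-3;  mass: 56.11x + 74.55y = 0.5747
Solving, x = 2.397 × 10^-3 mol, y = 5.905 × 10^-3 mol
mass of KOH = 2.397 × 10^-3 × 56.11 = 0.1345 g
% KOH = 0.1345 / 0.5747 × 100 = 23.40 %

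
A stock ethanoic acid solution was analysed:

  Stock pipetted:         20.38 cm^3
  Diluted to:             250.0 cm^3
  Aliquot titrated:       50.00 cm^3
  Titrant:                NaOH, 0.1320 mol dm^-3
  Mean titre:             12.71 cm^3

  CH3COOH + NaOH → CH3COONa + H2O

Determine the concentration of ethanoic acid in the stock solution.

n(NaOH) = 0.01271 × 0.1320 = 1.678 × 10^-3 mol
n(CH3COOH) in the aliquot = 1.678 × 10^-3 mol (1:1 ratio)
[CH3COOH]_dilute = 1.678 × 10^-3 / 0.05000 = 0.03355 mol/L
Dilution factor = 250.0 / 20.38 = 12.27
[CH3COOH]_stock = 0.03355 × 12.27 = 0.4116 mol/L

0.4116 mol/L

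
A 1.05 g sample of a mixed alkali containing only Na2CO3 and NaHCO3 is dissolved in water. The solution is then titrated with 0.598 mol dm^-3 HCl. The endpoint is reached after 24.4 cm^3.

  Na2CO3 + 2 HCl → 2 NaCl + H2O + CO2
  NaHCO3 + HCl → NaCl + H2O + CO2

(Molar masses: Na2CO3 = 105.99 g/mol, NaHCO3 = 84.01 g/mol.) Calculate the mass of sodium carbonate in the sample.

0.300 g

n(HCl) = 0.0244 × 0.598 = 0.0146 mol
Let x = n(Na2CO3), y = n(NaHCO3).
Titrant: 2x + 1y = 0.0146;  mass: 105.99x + 84.01y = 1.05
Solving, x = 2.83 × 10^-3 mol, y = 8.92 × 10^-3 mol
mass of Na2CO3 = 2.83 × 10^-3 × 105.99 = 0.300 g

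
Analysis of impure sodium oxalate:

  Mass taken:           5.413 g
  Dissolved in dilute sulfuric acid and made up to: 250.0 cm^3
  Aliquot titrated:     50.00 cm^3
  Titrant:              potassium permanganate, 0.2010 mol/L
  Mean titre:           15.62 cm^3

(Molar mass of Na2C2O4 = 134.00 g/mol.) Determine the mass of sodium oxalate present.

2 MnO4^- + 5 C2O4^2- + 16 H^+ → 2 Mn^2+ + 10 CO2 + 8 H2O
n(KMnO4) per titration = 0.01562 × 0.2010 = 3.140 × 10^-3 mol
From the 5:2 ratio, n(Na2C2O4) in each aliquot = 5/2 × 3.140 × 10^-3 = 7.849 × 10^-3 mol
n(Na2C2O4) in the whole flask = 7.849 × 10^-3 × 250.0/50.00 = 0.03925 mol
mass of Na2C2O4 = 0.03925 × 134.00 = 5.259 g

5.259 g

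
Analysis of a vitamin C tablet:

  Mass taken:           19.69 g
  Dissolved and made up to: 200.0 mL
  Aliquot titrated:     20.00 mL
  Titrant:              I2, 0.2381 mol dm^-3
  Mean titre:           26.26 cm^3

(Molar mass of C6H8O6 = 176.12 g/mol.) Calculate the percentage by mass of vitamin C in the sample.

C6H8O6 + I2 → C6H6O6 + 2 HI
n(I2) per titration = 0.02626 × 0.2381 = 6.253 × 10^-3 mol
n(C6H8O6) in each aliquot = 6.253 × 10^-3 mol (1:1 ratio)
n(C6H8O6) in the whole flask = 6.253 × 10^-3 × 200.0/20.00 = 0.06253 mol
mass of C6H8O6 = 0.06253 × 176.12 = 11.01 g
% C6H8O6 = 11.01 / 19.69 × 100 = 55.93 %

55.93 %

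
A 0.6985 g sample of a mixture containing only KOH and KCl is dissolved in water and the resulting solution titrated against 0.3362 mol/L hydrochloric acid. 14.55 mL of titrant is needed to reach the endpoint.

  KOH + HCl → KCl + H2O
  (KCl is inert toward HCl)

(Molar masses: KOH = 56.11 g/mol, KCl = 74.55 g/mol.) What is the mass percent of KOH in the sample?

39.29 %

n(HCl) = 0.01455 × 0.3362 = 4.892 × 10^-3 mol
Let x = n(KOH), y = n(KCl).
Titrant: 1x = 4.892 × 10^-3;  mass: 56.11x + 74.55y = 0.6985
Solving, x = 4.892 × 10^-3 mol, y = 5.688 × 10^-3 mol
mass of KOH = 4.892 × 10^-3 × 56.11 = 0.2745 g
% KOH = 0.2745 / 0.6985 × 100 = 39.29 %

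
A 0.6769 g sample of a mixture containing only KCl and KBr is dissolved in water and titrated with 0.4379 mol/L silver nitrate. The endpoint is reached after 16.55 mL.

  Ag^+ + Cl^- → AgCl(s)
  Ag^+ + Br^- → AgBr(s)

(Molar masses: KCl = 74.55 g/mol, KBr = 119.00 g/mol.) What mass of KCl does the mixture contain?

n(AgNO3) = 0.01655 × 0.4379 = 7.247 × 10^-3 mol
Let x = n(KCl), y = n(KBr).
Titrant: 1x + 1y = 7.247 × 10^-3;  mass: 74.55x + 119.00y = 0.6769
Solving, x = 4.174 × 10^-3 mol, y = 3.074 × 10^-3 mol
mass of KCl = 4.174 × 10^-3 × 74.55 = 0.3112 g

0.3112 g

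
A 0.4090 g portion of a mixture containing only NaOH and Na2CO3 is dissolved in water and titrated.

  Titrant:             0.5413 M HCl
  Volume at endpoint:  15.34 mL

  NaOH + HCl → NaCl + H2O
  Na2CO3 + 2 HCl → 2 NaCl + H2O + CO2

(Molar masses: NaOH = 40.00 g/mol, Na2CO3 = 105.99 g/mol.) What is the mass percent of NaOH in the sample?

n(HCl) = 0.01534 × 0.5413 = 8.304 × 10^-3 mol
Let x = n(NaOH), y = n(Na2CO3).
Titrant: 1x + 2y = 8.304 × 10^-3;  mass: 40.00x + 105.99y = 0.4090
Solving, x = 2.389 × 10^-3 mol, y = 2.957 × 10^-3 mol
mass of NaOH = 2.389 × 10^-3 × 40.00 = 0.09556 g
% NaOH = 0.09556 / 0.4090 × 100 = 23.37 %

23.37 %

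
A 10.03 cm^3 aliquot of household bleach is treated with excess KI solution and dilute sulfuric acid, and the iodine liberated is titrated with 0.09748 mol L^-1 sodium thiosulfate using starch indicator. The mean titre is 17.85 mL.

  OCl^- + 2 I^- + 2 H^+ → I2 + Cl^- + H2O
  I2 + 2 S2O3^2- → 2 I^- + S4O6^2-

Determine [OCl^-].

0.08674 mol/L

n(S2O3^2-) = 0.01785 × 0.09748 = 1.740 × 10^-3 mol
n(I2) = n(S2O3^2-)/2 = 8.700 × 10^-4 mol
n(OCl^-) in the aliquot = 8.700 × 10^-4 mol (1:1 ratio)
[OCl^-] = 8.700 × 10^-4 / 0.01003 = 0.08674 mol/L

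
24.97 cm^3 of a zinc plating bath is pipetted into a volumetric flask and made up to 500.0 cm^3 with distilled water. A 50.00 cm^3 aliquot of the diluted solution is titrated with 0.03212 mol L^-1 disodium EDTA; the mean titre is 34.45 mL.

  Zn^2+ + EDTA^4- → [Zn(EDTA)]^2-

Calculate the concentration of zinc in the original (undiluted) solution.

0.4431 mol/L

n(EDTA) = 0.03445 × 0.03212 = 1.107 × 10^-3 mol
n(Zn2+) in the aliquot = 1.107 × 10^-3 mol (1:1 ratio)
[Zn2+]_dilute = 1.107 × 10^-3 / 0.05000 = 0.02213 mol/L
Dilution factor = 500.0 / 24.97 = 20.02
[Zn2+]_stock = 0.02213 × 20.02 = 0.4431 mol/L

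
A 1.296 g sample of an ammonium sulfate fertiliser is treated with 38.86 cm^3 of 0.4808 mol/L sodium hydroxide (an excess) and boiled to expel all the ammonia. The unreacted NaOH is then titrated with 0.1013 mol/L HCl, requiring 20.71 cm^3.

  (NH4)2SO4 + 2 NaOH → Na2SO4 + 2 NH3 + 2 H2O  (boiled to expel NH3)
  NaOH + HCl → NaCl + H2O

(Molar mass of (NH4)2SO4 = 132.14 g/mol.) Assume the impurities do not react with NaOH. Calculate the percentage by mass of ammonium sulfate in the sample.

84.56 %

n(NaOH) added = 0.03886 × 0.4808 = 0.01868 mol
n(HCl) used in back-titration = 0.02071 × 0.1013 = 2.098 × 10^-3 mol
n(NaOH) left over = 2.098 × 10^-3 mol (1:1 ratio)
n(NaOH) consumed by analyte = 0.01868 − 2.098 × 10^-3 = 0.01659 mol
From the 1:2 ratio, n((NH4)2SO4) = 1/2 × 0.01659 = 8.293 × 10^-3 mol
mass of (NH4)2SO4 = 8.293 × 10^-3 × 132.14 = 1.096 g
% (NH4)2SO4 = 1.096 / 1.296 × 100 = 84.56 %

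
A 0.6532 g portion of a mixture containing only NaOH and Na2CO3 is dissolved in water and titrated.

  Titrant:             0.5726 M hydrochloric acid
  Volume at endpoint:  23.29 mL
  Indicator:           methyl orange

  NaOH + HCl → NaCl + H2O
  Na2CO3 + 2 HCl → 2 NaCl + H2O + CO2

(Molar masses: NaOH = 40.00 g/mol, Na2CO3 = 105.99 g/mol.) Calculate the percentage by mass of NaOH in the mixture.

25.23 %

n(HCl) = 0.02329 × 0.5726 = 0.01334 mol
Let x = n(NaOH), y = n(Na2CO3).
Titrant: 1x + 2y = 0.01334;  mass: 40.00x + 105.99y = 0.6532
Solving, x = 4.120 × 10^-3 mol, y = 4.608 × 10^-3 mol
mass of NaOH = 4.120 × 10^-3 × 40.00 = 0.1648 g
% NaOH = 0.1648 / 0.6532 × 100 = 25.23 %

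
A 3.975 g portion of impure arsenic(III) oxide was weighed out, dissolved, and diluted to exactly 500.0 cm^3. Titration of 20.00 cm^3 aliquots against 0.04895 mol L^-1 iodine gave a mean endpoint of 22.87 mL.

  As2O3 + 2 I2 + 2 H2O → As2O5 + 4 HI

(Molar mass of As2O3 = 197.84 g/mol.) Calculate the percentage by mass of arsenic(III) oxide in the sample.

n(I2) per titration = 0.02287 × 0.04895 = 1.119 × 10^-3 mol
From the 1:2 ratio, n(As2O3) in each aliquot = 1/2 × 1.119 × 10^-3 = 5.597 × 10^-4 mol
n(As2O3) in the whole flask = 5.597 × 10^-4 × 500.0/20.00 = 0.01399 mol
mass of As2O3 = 0.01399 × 197.84 = 2.768 g
% As2O3 = 2.768 / 3.975 × 100 = 69.65 %

69.65 %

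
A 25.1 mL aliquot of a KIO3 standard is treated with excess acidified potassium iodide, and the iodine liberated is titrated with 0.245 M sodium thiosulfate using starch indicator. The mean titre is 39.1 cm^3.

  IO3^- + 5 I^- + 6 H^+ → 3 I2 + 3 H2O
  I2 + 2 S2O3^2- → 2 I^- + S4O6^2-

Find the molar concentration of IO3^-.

n(S2O3^2-) = 0.0391 × 0.245 = 9.58 × 10^-3 mol
n(I2) = n(S2O3^2-)/2 = 4.79 × 10^-3 mol
From the 1:3 ratio, n(IO3^-) in the aliquot = 1/3 × 4.79 × 10^-3 = 1.60 × 10^-3 mol
[IO3^-] = 1.60 × 10^-3 / 0.0251 = 0.0636 mol/L

0.0636 M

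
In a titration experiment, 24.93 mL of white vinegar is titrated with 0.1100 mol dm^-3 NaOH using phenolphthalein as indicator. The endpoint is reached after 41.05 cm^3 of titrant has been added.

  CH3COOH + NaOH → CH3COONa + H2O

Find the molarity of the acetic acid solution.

0.1811 mol/L

n(NaOH) = 0.04105 L × 0.1100 mol/L = 4.515 × 10^-3 mol
n(CH3COOH) = 4.515 × 10^-3 mol (1:1 mole ratio)
[CH3COOH] = 4.515 × 10^-3 mol / 0.02493 L = 0.1811 mol/L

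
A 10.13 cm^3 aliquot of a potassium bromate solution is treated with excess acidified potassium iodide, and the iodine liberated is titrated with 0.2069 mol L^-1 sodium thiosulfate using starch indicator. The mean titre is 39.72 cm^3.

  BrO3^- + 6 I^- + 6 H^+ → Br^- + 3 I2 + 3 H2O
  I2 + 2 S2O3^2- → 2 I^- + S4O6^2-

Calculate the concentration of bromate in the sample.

n(S2O3^2-) = 0.03972 × 0.2069 = 8.218 × 10^-3 mol
n(I2) = n(S2O3^2-)/2 = 4.109 × 10^-3 mol
From the 1:3 ratio, n(BrO3^-) in the aliquot = 1/3 × 4.109 × 10^-3 = 1.370 × 10^-3 mol
[BrO3^-] = 1.370 × 10^-3 / 0.01013 = 0.1352 mol/L

0.1352 mol/L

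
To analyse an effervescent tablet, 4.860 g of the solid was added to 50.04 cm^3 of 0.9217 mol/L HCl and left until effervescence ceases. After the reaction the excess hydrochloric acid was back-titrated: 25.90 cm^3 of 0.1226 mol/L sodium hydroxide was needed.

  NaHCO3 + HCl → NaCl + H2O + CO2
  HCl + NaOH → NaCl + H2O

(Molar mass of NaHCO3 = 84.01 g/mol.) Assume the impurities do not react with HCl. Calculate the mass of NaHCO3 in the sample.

3.608 g

n(HCl) added = 0.05004 × 0.9217 = 0.04612 mol
n(NaOH) used in back-titration = 0.02590 × 0.1226 = 3.175 × 10^-3 mol
n(HCl) left over = 3.175 × 10^-3 mol (1:1 ratio)
n(HCl) consumed by analyte = 0.04612 − 3.175 × 10^-3 = 0.04295 mol
n(NaHCO3) = 0.04295 mol (1:1 ratio)
mass of NaHCO3 = 0.04295 × 84.01 = 3.608 g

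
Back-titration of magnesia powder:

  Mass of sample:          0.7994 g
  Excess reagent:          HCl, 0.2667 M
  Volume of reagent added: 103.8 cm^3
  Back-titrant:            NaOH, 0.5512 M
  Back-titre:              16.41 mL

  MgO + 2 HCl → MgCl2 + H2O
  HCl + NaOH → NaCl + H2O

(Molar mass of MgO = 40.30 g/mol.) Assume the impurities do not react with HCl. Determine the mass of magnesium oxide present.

0.3756 g

n(HCl) added = 0.1038 × 0.2667 = 0.02768 mol
n(NaOH) used in back-titration = 0.01641 × 0.5512 = 9.045 × 10^-3 mol
n(HCl) left over = 9.045 × 10^-3 mol (1:1 ratio)
n(HCl) consumed by analyte = 0.02768 − 9.045 × 10^-3 = 0.01864 mol
From the 1:2 ratio, n(MgO) = 1/2 × 0.01864 = 9.319 × 10^-3 mol
mass of MgO = 9.319 × 10^-3 × 40.30 = 0.3756 g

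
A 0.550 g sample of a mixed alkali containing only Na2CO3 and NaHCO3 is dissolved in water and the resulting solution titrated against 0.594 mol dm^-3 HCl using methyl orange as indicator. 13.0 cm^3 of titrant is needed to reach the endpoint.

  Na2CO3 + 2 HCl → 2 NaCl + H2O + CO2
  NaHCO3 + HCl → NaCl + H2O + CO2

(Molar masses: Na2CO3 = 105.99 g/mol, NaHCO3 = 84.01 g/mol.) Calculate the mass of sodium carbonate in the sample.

0.169 g

n(HCl) = 0.0130 × 0.594 = 7.72 × 10^-3 mol
Let x = n(Na2CO3), y = n(NaHCO3).
Titrant: 2x + 1y = 7.72 × 10^-3;  mass: 105.99x + 84.01y = 0.550
Solving, x = 1.59 × 10^-3 mol, y = 4.54 × 10^-3 mol
mass of Na2CO3 = 1.59 × 10^-3 × 105.99 = 0.169 g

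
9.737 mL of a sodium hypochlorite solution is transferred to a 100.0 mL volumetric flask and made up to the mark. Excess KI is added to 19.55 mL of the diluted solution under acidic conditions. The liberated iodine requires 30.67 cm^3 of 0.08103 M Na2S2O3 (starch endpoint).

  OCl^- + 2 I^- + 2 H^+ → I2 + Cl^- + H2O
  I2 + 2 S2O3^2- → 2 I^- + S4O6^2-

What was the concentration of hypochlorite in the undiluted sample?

n(S2O3^2-) = 0.03067 × 0.08103 = 2.485 × 10^-3 mol
n(I2) = n(S2O3^2-)/2 = 1.243 × 10^-3 mol
n(OCl^-) in the aliquot = 1.243 × 10^-3 mol (1:1 ratio)
[OCl^-]_dilute = 1.243 × 10^-3 / 0.01955 = 0.06356 mol/L
[OCl^-]_original = 0.06356 × 100.0/9.737 = 0.6528 mol/L

0.6528 M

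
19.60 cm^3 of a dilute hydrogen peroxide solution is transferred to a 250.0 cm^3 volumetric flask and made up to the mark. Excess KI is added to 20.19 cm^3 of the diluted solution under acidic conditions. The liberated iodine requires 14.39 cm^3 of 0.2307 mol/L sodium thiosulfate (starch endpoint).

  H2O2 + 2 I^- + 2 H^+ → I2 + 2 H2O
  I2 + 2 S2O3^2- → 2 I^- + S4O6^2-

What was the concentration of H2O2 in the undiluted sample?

n(S2O3^2-) = 0.01439 × 0.2307 = 3.320 × 10^-3 mol
n(I2) = n(S2O3^2-)/2 = 1.660 × 10^-3 mol
n(H2O2) in the aliquot = 1.660 × 10^-3 mol (1:1 ratio)
[H2O2]_dilute = 1.660 × 10^-3 / 0.02019 = 0.08221 mol/L
[H2O2]_original = 0.08221 × 250.0/19.60 = 1.049 mol/L

1.049 mol/L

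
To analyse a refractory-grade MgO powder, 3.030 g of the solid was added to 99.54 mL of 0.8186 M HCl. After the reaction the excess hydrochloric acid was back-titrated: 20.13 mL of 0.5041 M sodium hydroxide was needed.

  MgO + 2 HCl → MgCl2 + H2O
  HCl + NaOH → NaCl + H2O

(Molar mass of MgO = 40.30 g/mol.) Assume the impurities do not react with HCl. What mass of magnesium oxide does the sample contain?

n(HCl) added = 0.09954 × 0.8186 = 0.08148 mol
n(NaOH) used in back-titration = 0.02013 × 0.5041 = 0.01015 mol
n(HCl) left over = 0.01015 mol (1:1 ratio)
n(HCl) consumed by analyte = 0.08148 − 0.01015 = 0.07134 mol
From the 1:2 ratio, n(MgO) = 1/2 × 0.07134 = 0.03567 mol
mass of MgO = 0.03567 × 40.30 = 1.437 g

1.437 g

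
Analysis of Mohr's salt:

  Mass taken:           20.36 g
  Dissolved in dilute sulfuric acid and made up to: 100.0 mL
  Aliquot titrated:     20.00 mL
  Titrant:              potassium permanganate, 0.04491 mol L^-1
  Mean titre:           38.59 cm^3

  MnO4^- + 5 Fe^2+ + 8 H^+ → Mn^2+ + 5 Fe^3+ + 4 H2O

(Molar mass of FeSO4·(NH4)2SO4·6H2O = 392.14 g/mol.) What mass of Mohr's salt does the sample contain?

16.99 g

n(KMnO4) per titration = 0.03859 × 0.04491 = 1.733 × 10^-3 mol
From the 5:1 ratio, n(FeSO4·(NH4)2SO4·6H2O) in each aliquot = 5/1 × 1.733 × 10^-3 = 8.665 × 10^-3 mol
n(FeSO4·(NH4)2SO4·6H2O) in the whole flask = 8.665 × 10^-3 × 100.0/20.00 = 0.04333 mol
mass of FeSO4·(NH4)2SO4·6H2O = 0.04333 × 392.14 = 16.99 g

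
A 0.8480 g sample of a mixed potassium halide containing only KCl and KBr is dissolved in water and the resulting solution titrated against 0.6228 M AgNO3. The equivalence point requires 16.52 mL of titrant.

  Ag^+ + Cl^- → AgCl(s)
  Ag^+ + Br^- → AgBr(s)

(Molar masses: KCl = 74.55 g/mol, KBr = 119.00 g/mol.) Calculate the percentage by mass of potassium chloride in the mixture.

n(AgNO3) = 0.01652 × 0.6228 = 0.01029 mol
Let x = n(KCl), y = n(KBr).
Titrant: 1x + 1y = 0.01029;  mass: 74.55x + 119.00y = 0.8480
Solving, x = 8.467 × 10^-3 mol, y = 1.822 × 10^-3 mol
mass of KCl = 8.467 × 10^-3 × 74.55 = 0.6312 g
% KCl = 0.6312 / 0.8480 × 100 = 74.43 %

74.43 %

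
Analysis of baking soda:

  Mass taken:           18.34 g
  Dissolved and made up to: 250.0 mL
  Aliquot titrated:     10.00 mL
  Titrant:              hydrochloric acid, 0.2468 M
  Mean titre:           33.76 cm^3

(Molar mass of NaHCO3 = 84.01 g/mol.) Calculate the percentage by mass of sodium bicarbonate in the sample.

95.42 %

NaHCO3 + HCl → NaCl + H2O + CO2
n(HCl) per titration = 0.03376 × 0.2468 = 8.332 × 10^-3 mol
n(NaHCO3) in each aliquot = 8.332 × 10^-3 mol (1:1 ratio)
n(NaHCO3) in the whole flask = 8.332 × 10^-3 × 250.0/10.00 = 0.2083 mol
mass of NaHCO3 = 0.2083 × 84.01 = 17.50 g
% NaHCO3 = 17.50 / 18.34 × 100 = 95.42 %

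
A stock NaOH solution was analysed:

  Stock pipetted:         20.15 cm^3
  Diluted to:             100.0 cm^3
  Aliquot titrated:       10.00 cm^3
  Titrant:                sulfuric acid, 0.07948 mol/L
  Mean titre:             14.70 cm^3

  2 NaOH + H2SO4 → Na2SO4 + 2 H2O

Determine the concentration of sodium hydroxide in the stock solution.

1.160 mol/L

n(H2SO4) = 0.01470 × 0.07948 = 1.168 × 10^-3 mol
From the 2:1 ratio, n(NaOH) in the aliquot = 2/1 × 1.168 × 10^-3 = 2.337 × 10^-3 mol
[NaOH]_dilute = 2.337 × 10^-3 / 0.01000 = 0.2337 mol/L
Dilution factor = 100.0 / 20.15 = 4.963
[NaOH]_stock = 0.2337 × 4.963 = 1.160 mol/L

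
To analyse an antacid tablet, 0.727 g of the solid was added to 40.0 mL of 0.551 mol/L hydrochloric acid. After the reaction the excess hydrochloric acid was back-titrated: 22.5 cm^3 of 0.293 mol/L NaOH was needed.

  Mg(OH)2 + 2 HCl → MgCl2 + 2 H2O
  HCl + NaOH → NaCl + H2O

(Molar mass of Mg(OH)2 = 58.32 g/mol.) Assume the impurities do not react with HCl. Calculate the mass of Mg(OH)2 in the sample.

n(HCl) added = 0.0400 × 0.551 = 0.0220 mol
n(NaOH) used in back-titration = 0.0225 × 0.293 = 6.59 × 10^-3 mol
n(HCl) left over = 6.59 × 10^-3 mol (1:1 ratio)
n(HCl) consumed by analyte = 0.0220 − 6.59 × 10^-3 = 0.0154 mol
From the 1:2 ratio, n(Mg(OH)2) = 1/2 × 0.0154 = 7.72 × 10^-3 mol
mass of Mg(OH)2 = 7.72 × 10^-3 × 58.32 = 0.450 g

0.450 g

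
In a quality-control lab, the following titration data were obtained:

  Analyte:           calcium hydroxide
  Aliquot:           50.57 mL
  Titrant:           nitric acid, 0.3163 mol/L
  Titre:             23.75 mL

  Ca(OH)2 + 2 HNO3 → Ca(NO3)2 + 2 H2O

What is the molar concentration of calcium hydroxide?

n(HNO3) = 0.02375 L × 0.3163 mol/L = 7.512 × 10^-3 mol
From the 1:2 mole ratio, n(Ca(OH)2) = 1/2 × 7.512 × 10^-3 = 3.756 × 10^-3 mol
[Ca(OH)2] = 3.756 × 10^-3 mol / 0.05057 L = 0.07427 mol/L

0.07427 mol/L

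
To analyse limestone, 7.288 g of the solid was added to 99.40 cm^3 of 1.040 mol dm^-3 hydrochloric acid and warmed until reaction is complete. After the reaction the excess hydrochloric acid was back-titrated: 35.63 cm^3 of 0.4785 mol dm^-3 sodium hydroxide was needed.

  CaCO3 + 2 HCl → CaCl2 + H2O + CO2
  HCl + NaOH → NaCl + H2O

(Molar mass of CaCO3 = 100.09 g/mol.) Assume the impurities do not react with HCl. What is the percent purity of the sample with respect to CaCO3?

59.28 %

n(HCl) added = 0.09940 × 1.040 = 0.1034 mol
n(NaOH) used in back-titration = 0.03563 × 0.4785 = 0.01705 mol
n(HCl) left over = 0.01705 mol (1:1 ratio)
n(HCl) consumed by analyte = 0.1034 − 0.01705 = 0.08633 mol
From the 1:2 ratio, n(CaCO3) = 1/2 × 0.08633 = 0.04316 mol
mass of CaCO3 = 0.04316 × 100.09 = 4.320 g
% CaCO3 = 4.320 / 7.288 × 100 = 59.28 %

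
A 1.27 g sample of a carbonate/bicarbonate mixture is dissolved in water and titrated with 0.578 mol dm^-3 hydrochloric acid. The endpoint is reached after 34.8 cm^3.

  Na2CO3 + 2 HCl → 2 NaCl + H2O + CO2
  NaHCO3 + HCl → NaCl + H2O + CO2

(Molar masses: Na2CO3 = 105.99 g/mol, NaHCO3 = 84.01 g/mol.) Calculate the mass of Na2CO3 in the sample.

0.717 g

n(HCl) = 0.0348 × 0.578 = 0.0201 mol
Let x = n(Na2CO3), y = n(NaHCO3).
Titrant: 2x + 1y = 0.0201;  mass: 105.99x + 84.01y = 1.27
Solving, x = 6.77 × 10^-3 mol, y = 6.58 × 10^-3 mol
mass of Na2CO3 = 6.77 × 10^-3 × 105.99 = 0.717 g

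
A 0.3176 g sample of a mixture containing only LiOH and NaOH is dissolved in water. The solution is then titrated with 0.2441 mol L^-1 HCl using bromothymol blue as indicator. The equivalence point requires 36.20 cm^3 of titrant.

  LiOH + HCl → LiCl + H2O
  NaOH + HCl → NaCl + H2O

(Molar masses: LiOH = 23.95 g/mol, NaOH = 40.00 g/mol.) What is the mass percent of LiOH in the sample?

16.85 %

n(HCl) = 0.03620 × 0.2441 = 8.836 × 10^-3 mol
Let x = n(LiOH), y = n(NaOH).
Titrant: 1x + 1y = 8.836 × 10^-3;  mass: 23.95x + 40.00y = 0.3176
Solving, x = 2.234 × 10^-3 mol, y = 6.602 × 10^-3 mol
mass of LiOH = 2.234 × 10^-3 × 23.95 = 0.05351 g
% LiOH = 0.05351 / 0.3176 × 100 = 16.85 %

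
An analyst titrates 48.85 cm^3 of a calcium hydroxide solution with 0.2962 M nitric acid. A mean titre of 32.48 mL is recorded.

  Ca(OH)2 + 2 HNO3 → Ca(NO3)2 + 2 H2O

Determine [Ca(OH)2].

0.09847 M

n(HNO3) = 0.03248 L × 0.2962 mol/L = 9.621 × 10^-3 mol
From the 1:2 mole ratio, n(Ca(OH)2) = 1/2 × 9.621 × 10^-3 = 4.810 × 10^-3 mol
[Ca(OH)2] = 4.810 × 10^-3 mol / 0.04885 L = 0.09847 mol/L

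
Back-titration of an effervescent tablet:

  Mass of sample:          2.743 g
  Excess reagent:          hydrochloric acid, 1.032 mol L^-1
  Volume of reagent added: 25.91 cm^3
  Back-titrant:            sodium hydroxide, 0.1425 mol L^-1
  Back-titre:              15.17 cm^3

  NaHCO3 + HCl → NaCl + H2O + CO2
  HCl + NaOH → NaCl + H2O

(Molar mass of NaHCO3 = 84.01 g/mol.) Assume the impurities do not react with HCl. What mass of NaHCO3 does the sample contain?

n(HCl) added = 0.02591 × 1.032 = 0.02674 mol
n(NaOH) used in back-titration = 0.01517 × 0.1425 = 2.162 × 10^-3 mol
n(HCl) left over = 2.162 × 10^-3 mol (1:1 ratio)
n(HCl) consumed by analyte = 0.02674 − 2.162 × 10^-3 = 0.02458 mol
n(NaHCO3) = 0.02458 mol (1:1 ratio)
mass of NaHCO3 = 0.02458 × 84.01 = 2.065 g

2.065 g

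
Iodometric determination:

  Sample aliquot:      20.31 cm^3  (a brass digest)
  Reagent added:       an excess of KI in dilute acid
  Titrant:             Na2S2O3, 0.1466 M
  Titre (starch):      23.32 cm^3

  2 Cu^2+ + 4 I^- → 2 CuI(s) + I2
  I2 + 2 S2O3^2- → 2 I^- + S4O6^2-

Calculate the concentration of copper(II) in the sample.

0.1683 M

n(S2O3^2-) = 0.02332 × 0.1466 = 3.419 × 10^-3 mol
n(I2) = n(S2O3^2-)/2 = 1.709 × 10^-3 mol
From the 2:1 ratio, n(Cu2+) in the aliquot = 2/1 × 1.709 × 10^-3 = 3.419 × 10^-3 mol
[Cu2+] = 3.419 × 10^-3 / 0.02031 = 0.1683 mol/L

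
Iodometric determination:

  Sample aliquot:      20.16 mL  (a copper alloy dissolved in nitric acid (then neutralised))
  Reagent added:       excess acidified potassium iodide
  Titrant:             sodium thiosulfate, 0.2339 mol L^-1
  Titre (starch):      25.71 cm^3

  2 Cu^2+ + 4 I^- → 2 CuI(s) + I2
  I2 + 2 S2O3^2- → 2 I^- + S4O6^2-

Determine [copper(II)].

n(S2O3^2-) = 0.02571 × 0.2339 = 6.014 × 10^-3 mol
n(I2) = n(S2O3^2-)/2 = 3.007 × 10^-3 mol
From the 2:1 ratio, n(Cu2+) in the aliquot = 2/1 × 3.007 × 10^-3 = 6.014 × 10^-3 mol
[Cu2+] = 6.014 × 10^-3 / 0.02016 = 0.2983 mol/L

0.2983 mol/L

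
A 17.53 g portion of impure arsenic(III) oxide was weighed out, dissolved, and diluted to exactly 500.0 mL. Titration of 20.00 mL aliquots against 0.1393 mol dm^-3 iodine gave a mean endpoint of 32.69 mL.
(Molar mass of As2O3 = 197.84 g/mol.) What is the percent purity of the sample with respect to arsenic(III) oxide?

64.24 %

As2O3 + 2 I2 + 2 H2O → As2O5 + 4 HI
n(I2) per titration = 0.03269 × 0.1393 = 4.554 × 10^-3 mol
From the 1:2 ratio, n(As2O3) in each aliquot = 1/2 × 4.554 × 10^-3 = 2.277 × 10^-3 mol
n(As2O3) in the whole flask = 2.277 × 10^-3 × 500.0/20.00 = 0.05692 mol
mass of As2O3 = 0.05692 × 197.84 = 11.26 g
% As2O3 = 11.26 / 17.53 × 100 = 64.24 %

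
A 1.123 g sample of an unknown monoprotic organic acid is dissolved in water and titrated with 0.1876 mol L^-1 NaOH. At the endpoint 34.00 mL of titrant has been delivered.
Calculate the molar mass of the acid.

176.1 g/mol

n(NaOH) = 0.03400 L × 0.1876 mol/L = 6.378 × 10^-3 mol
n(HA) = 6.378 × 10^-3 mol (1:1 ratio)
M = m / n = 1.123 g / 6.378 × 10^-3 mol = 176.1 g/mol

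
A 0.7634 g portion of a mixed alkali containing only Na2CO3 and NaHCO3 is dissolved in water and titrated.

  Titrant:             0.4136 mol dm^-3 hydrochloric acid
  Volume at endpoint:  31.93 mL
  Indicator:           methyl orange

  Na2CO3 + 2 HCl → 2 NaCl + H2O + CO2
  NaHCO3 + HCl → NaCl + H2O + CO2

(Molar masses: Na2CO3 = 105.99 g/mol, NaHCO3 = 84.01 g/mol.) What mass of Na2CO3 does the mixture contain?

n(HCl) = 0.03193 × 0.4136 = 0.01321 mol
Let x = n(Na2CO3), y = n(NaHCO3).
Titrant: 2x + 1y = 0.01321;  mass: 105.99x + 84.01y = 0.7634
Solving, x = 5.579 × 10^-3 mol, y = 2.049 × 10^-3 mol
mass of Na2CO3 = 5.579 × 10^-3 × 105.99 = 0.5913 g

0.5913 g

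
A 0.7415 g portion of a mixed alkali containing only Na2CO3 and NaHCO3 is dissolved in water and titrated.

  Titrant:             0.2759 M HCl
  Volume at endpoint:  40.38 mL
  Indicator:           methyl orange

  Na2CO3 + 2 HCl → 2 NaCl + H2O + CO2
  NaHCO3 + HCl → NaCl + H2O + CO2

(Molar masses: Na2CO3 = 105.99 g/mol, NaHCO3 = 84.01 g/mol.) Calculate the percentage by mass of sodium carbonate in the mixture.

n(HCl) = 0.04038 × 0.2759 = 0.01114 mol
Let x = n(Na2CO3), y = n(NaHCO3).
Titrant: 2x + 1y = 0.01114;  mass: 105.99x + 84.01y = 0.7415
Solving, x = 3.135 × 10^-3 mol, y = 4.872 × 10^-3 mol
mass of Na2CO3 = 3.135 × 10^-3 × 105.99 = 0.3322 g
% Na2CO3 = 0.3322 / 0.7415 × 100 = 44.81 %

44.81 %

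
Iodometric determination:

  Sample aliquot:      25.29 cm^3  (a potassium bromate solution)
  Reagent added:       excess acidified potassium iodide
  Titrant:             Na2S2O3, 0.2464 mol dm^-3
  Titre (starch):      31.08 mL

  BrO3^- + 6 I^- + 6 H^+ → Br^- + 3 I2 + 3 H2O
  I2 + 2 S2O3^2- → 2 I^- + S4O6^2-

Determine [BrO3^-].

n(S2O3^2-) = 0.03108 × 0.2464 = 7.658 × 10^-3 mol
n(I2) = n(S2O3^2-)/2 = 3.829 × 10^-3 mol
From the 1:3 ratio, n(BrO3^-) in the aliquot = 1/3 × 3.829 × 10^-3 = 1.276 × 10^-3 mol
[BrO3^-] = 1.276 × 10^-3 / 0.02529 = 0.05047 mol/L

0.05047 mol/L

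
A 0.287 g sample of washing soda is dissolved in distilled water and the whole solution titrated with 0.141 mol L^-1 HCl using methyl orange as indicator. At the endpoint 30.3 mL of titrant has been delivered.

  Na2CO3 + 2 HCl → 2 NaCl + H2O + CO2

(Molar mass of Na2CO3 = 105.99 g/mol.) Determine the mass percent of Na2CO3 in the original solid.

n(HCl) = 0.0303 L × 0.141 mol/L = 4.27 × 10^-3 mol
From the 1:2 ratio, n(Na2CO3) = 1/2 × 4.27 × 10^-3 = 2.14 × 10^-3 mol
mass of Na2CO3 = 2.14 × 10^-3 × 105.99 g/mol = 0.226 g
% Na2CO3 = 0.226 / 0.287 × 100 = 78.9 %

78.9 %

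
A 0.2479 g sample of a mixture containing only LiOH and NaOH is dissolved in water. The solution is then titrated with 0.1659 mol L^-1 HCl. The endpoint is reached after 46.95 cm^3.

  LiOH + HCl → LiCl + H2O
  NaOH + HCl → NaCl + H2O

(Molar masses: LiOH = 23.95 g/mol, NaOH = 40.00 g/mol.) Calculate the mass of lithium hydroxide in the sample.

0.09499 g

n(HCl) = 0.04695 × 0.1659 = 7.789 × 10^-3 mol
Let x = n(LiOH), y = n(NaOH).
Titrant: 1x + 1y = 7.789 × 10^-3;  mass: 23.95x + 40.00y = 0.2479
Solving, x = 3.966 × 10^-3 mol, y = 3.823 × 10^-3 mol
mass of LiOH = 3.966 × 10^-3 × 23.95 = 0.09499 g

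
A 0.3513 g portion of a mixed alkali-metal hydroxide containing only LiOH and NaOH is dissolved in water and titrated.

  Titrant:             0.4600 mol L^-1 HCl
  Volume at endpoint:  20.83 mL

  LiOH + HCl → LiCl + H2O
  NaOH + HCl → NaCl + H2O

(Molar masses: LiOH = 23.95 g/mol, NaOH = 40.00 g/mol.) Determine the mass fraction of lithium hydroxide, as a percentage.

13.58 %

n(HCl) = 0.02083 × 0.4600 = 9.582 × 10^-3 mol
Let x = n(LiOH), y = n(NaOH).
Titrant: 1x + 1y = 9.582 × 10^-3;  mass: 23.95x + 40.00y = 0.3513
Solving, x = 1.992 × 10^-3 mol, y = 7.590 × 10^-3 mol
mass of LiOH = 1.992 × 10^-3 × 23.95 = 0.04771 g
% LiOH = 0.04771 / 0.3513 × 100 = 13.58 %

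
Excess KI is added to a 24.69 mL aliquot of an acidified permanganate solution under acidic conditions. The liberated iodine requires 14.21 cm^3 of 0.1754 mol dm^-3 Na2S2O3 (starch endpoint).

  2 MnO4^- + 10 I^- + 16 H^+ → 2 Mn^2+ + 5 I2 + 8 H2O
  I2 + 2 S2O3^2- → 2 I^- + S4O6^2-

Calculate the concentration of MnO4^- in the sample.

n(S2O3^2-) = 0.01421 × 0.1754 = 2.492 × 10^-3 mol
n(I2) = n(S2O3^2-)/2 = 1.246 × 10^-3 mol
From the 2:5 ratio, n(MnO4^-) in the aliquot = 2/5 × 1.246 × 10^-3 = 4.985 × 10^-4 mol
[MnO4^-] = 4.985 × 10^-4 / 0.02469 = 0.02019 mol/L

0.02019 mol/L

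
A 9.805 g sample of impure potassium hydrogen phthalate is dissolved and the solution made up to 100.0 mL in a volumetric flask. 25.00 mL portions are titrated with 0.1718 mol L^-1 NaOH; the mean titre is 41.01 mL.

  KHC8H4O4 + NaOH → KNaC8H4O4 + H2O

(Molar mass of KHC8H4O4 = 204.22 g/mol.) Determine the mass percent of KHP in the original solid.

58.70 %

n(NaOH) per titration = 0.04101 × 0.1718 = 7.046 × 10^-3 mol
n(KHC8H4O4) in each aliquot = 7.046 × 10^-3 mol (1:1 ratio)
n(KHC8H4O4) in the whole flask = 7.046 × 10^-3 × 100.0/25.00 = 0.02818 mol
mass of KHC8H4O4 = 0.02818 × 204.22 = 5.755 g
% KHC8H4O4 = 5.755 / 9.805 × 100 = 58.70 %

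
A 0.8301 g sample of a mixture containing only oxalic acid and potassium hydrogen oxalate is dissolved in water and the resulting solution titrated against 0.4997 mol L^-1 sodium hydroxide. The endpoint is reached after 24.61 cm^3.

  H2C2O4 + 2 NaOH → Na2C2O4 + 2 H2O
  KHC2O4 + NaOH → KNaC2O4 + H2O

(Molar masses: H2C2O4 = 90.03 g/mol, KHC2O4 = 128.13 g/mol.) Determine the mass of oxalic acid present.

n(NaOH) = 0.02461 × 0.4997 = 0.01230 mol
Let x = n(H2C2O4), y = n(KHC2O4).
Titrant: 2x + 1y = 0.01230;  mass: 90.03x + 128.13y = 0.8301
Solving, x = 4.485 × 10^-3 mol, y = 3.327 × 10^-3 mol
mass of H2C2O4 = 4.485 × 10^-3 × 90.03 = 0.4038 g

0.4038 g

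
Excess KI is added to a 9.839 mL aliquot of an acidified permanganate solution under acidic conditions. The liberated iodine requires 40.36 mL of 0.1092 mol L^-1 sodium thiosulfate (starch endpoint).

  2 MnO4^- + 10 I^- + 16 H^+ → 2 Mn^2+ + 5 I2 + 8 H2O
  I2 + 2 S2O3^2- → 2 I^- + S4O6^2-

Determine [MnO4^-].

n(S2O3^2-) = 0.04036 × 0.1092 = 4.407 × 10^-3 mol
n(I2) = n(S2O3^2-)/2 = 2.204 × 10^-3 mol
From the 2:5 ratio, n(MnO4^-) in the aliquot = 2/5 × 2.204 × 10^-3 = 8.815 × 10^-4 mol
[MnO4^-] = 8.815 × 10^-4 / 0.009839 = 0.08959 mol/L

0.08959 mol/L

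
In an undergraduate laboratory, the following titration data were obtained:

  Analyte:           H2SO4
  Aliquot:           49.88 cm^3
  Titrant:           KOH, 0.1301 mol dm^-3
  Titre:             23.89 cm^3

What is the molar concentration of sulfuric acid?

H2SO4 + 2 KOH → K2SO4 + 2 H2O
n(KOH) = 0.02389 L × 0.1301 mol/L = 3.108 × 10^-3 mol
From the 1:2 mole ratio, n(H2SO4) = 1/2 × 3.108 × 10^-3 = 1.554 × 10^-3 mol
[H2SO4] = 1.554 × 10^-3 mol / 0.04988 L = 0.03116 mol/L

0.03116 mol/L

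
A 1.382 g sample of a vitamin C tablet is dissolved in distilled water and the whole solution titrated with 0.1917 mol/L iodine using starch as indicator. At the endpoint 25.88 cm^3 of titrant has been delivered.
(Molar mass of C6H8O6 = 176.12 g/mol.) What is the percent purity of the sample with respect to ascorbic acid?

C6H8O6 + I2 → C6H6O6 + 2 HI
n(I2) = 0.02588 L × 0.1917 mol/L = 4.961 × 10^-3 mol
n(C6H8O6) = 4.961 × 10^-3 mol (1:1 ratio)
mass of C6H8O6 = 4.961 × 10^-3 × 176.12 g/mol = 0.8738 g
% C6H8O6 = 0.8738 / 1.382 × 100 = 63.22 %

63.22 %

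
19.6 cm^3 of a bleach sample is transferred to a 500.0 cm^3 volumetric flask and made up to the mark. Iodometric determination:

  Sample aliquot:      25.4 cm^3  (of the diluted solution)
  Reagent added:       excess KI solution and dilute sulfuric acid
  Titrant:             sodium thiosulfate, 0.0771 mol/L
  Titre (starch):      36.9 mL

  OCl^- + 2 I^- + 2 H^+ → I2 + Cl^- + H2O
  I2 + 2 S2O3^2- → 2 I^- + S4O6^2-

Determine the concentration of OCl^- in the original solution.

1.43 mol/L

n(S2O3^2-) = 0.0369 × 0.0771 = 2.84 × 10^-3 mol
n(I2) = n(S2O3^2-)/2 = 1.42 × 10^-3 mol
n(OCl^-) in the aliquot = 1.42 × 10^-3 mol (1:1 ratio)
[OCl^-]_dilute = 1.42 × 10^-3 / 0.0254 = 0.0560 mol/L
[OCl^-]_original = 0.0560 × 500.0/19.6 = 1.43 mol/L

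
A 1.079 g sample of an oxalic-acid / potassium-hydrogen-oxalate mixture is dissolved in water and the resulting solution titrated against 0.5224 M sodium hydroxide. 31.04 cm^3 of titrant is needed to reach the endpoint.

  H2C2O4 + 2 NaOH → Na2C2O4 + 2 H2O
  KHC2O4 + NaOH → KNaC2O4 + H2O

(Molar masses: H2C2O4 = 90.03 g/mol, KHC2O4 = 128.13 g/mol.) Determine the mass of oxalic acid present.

n(NaOH) = 0.03104 × 0.5224 = 0.01622 mol
Let x = n(H2C2O4), y = n(KHC2O4).
Titrant: 2x + 1y = 0.01622;  mass: 90.03x + 128.13y = 1.079
Solving, x = 6.008 × 10^-3 mol, y = 4.200 × 10^-3 mol
mass of H2C2O4 = 6.008 × 10^-3 × 90.03 = 0.5409 g

0.5409 g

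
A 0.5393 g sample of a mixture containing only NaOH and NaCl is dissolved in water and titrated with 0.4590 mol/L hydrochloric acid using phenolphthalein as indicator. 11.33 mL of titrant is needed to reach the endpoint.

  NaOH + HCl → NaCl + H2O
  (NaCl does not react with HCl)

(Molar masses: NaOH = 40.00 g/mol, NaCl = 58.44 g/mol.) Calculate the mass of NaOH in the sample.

0.2080 g

n(HCl) = 0.01133 × 0.4590 = 5.200 × 10^-3 mol
Let x = n(NaOH), y = n(NaCl).
Titrant: 1x = 5.200 × 10^-3;  mass: 40.00x + 58.44y = 0.5393
Solving, x = 5.200 × 10^-3 mol, y = 5.669 × 10^-3 mol
mass of NaOH = 5.200 × 10^-3 × 40.00 = 0.2080 g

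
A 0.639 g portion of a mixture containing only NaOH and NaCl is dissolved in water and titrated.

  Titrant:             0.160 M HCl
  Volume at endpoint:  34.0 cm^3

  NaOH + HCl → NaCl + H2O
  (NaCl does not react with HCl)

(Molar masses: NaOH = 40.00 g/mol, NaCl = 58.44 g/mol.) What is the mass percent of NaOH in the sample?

n(HCl) = 0.0340 × 0.160 = 5.44 × 10^-3 mol
Let x = n(NaOH), y = n(NaCl).
Titrant: 1x = 5.44 × 10^-3;  mass: 40.00x + 58.44y = 0.639
Solving, x = 5.44 × 10^-3 mol, y = 7.21 × 10^-3 mol
mass of NaOH = 5.44 × 10^-3 × 40.00 = 0.218 g
% NaOH = 0.218 / 0.639 × 100 = 34.1 %

34.1 %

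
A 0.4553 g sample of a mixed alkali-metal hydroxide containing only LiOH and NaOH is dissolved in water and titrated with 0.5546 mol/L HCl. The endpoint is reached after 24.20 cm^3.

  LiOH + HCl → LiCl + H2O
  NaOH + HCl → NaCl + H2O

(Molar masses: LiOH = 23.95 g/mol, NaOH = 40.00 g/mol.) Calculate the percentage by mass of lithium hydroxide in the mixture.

n(HCl) = 0.02420 × 0.5546 = 0.01342 mol
Let x = n(LiOH), y = n(NaOH).
Titrant: 1x + 1y = 0.01342;  mass: 23.95x + 40.00y = 0.4553
Solving, x = 5.081 × 10^-3 mol, y = 8.340 × 10^-3 mol
mass of LiOH = 5.081 × 10^-3 × 23.95 = 0.1217 g
% LiOH = 0.1217 / 0.4553 × 100 = 26.73 %

26.73 %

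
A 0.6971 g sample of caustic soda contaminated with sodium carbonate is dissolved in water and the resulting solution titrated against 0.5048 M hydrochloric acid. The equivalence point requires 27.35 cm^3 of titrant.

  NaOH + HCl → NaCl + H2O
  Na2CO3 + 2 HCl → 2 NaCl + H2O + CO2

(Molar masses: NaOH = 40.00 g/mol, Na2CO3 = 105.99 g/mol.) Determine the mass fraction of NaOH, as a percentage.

n(HCl) = 0.02735 × 0.5048 = 0.01381 mol
Let x = n(NaOH), y = n(Na2CO3).
Titrant: 1x + 2y = 0.01381;  mass: 40.00x + 105.99y = 0.6971
Solving, x = 2.660 × 10^-3 mol, y = 5.573 × 10^-3 mol
mass of NaOH = 2.660 × 10^-3 × 40.00 = 0.1064 g
% NaOH = 0.1064 / 0.6971 × 100 = 15.26 %

15.26 %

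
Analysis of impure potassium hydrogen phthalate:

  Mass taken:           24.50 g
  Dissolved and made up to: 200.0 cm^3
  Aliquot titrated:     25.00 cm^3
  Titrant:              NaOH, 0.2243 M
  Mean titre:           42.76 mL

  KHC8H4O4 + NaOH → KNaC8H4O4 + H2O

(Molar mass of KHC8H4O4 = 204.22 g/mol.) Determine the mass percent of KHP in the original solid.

63.96 %

n(NaOH) per titration = 0.04276 × 0.2243 = 9.591 × 10^-3 mol
n(KHC8H4O4) in each aliquot = 9.591 × 10^-3 mol (1:1 ratio)
n(KHC8H4O4) in the whole flask = 9.591 × 10^-3 × 200.0/25.00 = 0.07673 mol
mass of KHC8H4O4 = 0.07673 × 204.22 = 15.67 g
% KHC8H4O4 = 15.67 / 24.50 × 100 = 63.96 %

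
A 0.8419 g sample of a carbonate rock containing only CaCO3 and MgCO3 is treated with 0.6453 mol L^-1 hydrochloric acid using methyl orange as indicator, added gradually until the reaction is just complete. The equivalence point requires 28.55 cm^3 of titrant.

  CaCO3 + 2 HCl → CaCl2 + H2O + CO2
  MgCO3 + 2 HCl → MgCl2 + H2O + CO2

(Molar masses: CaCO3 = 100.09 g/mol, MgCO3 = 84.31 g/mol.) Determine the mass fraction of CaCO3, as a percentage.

49.17 %

n(HCl) = 0.02855 × 0.6453 = 0.01842 mol
Let x = n(CaCO3), y = n(MgCO3).
Titrant: 2x + 2y = 0.01842;  mass: 100.09x + 84.31y = 0.8419
Solving, x = 4.136 × 10^-3 mol, y = 5.076 × 10^-3 mol
mass of CaCO3 = 4.136 × 10^-3 × 100.09 = 0.4140 g
% CaCO3 = 0.4140 / 0.8419 × 100 = 49.17 %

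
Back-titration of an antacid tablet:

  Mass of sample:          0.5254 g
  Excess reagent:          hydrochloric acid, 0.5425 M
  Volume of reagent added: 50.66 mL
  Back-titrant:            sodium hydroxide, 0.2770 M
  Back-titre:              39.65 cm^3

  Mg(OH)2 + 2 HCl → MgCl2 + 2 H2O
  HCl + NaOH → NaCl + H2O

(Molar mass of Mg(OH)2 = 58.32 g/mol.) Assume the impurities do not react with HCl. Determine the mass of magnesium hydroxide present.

n(HCl) added = 0.05066 × 0.5425 = 0.02748 mol
n(NaOH) used in back-titration = 0.03965 × 0.2770 = 0.01098 mol
n(HCl) left over = 0.01098 mol (1:1 ratio)
n(HCl) consumed by analyte = 0.02748 − 0.01098 = 0.01650 mol
From the 1:2 ratio, n(Mg(OH)2) = 1/2 × 0.01650 = 8.250 × 10^-3 mol
mass of Mg(OH)2 = 8.250 × 10^-3 × 58.32 = 0.4811 g

0.4811 g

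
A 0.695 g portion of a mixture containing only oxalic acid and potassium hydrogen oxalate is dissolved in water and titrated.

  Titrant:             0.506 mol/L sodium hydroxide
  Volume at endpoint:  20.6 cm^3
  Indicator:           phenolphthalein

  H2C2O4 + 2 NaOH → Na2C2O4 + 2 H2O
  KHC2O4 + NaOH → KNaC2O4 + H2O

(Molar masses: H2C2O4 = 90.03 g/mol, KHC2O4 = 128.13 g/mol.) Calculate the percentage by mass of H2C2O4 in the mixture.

n(NaOH) = 0.0206 × 0.506 = 0.0104 mol
Let x = n(H2C2O4), y = n(KHC2O4).
Titrant: 2x + 1y = 0.0104;  mass: 90.03x + 128.13y = 0.695
Solving, x = 3.85 × 10^-3 mol, y = 2.72 × 10^-3 mol
mass of H2C2O4 = 3.85 × 10^-3 × 90.03 = 0.347 g
% H2C2O4 = 0.347 / 0.695 × 100 = 49.9 %

49.9 %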